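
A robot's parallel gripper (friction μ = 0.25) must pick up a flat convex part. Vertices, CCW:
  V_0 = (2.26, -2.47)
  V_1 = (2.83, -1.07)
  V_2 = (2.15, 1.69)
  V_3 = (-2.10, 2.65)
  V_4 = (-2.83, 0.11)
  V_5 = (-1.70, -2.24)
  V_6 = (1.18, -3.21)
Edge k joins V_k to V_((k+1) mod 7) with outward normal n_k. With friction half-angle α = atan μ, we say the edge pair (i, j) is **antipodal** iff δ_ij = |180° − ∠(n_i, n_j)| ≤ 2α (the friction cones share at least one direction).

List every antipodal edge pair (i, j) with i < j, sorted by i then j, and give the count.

count = 3; pairs: (0,3), (1,4), (2,5)

α = atan 0.25 = 14.04°;  2α = 28.07°
n_0 = (+0.9262, -0.3771)
n_1 = (+0.9710, +0.2392)
n_2 = (+0.2203, +0.9754)
n_3 = (-0.9611, +0.2762)
n_4 = (-0.9012, -0.4334)
n_5 = (-0.3192, -0.9477)
n_6 = (+0.5652, -0.8249)
  (0,1): δ = 144.01°  ·
  (0,2): δ = 80.58°  ·
  (0,3): δ = 6.12°  ✓
  (0,4): δ = 47.83°  ·
  (0,5): δ = 93.54°  ·
  (0,6): δ = 146.57°  ·
  (1,2): δ = 116.57°  ·
  (1,3): δ = 29.88°  ·
  (1,4): δ = 11.84°  ✓
  (1,5): δ = 57.55°  ·
  (1,6): δ = 110.58°  ·
  (2,3): δ = 93.31°  ·
  (2,4): δ = 51.59°  ·
  (2,5): δ = 5.89°  ✓
  (2,6): δ = 47.15°  ·
  (3,4): δ = 138.28°  ·
  (3,5): δ = 92.58°  ·
  (3,6): δ = 39.55°  ·
  (4,5): δ = 134.29°  ·
  (4,6): δ = 81.26°  ·
  (5,6): δ = 126.97°  ·
antipodal pairs: 3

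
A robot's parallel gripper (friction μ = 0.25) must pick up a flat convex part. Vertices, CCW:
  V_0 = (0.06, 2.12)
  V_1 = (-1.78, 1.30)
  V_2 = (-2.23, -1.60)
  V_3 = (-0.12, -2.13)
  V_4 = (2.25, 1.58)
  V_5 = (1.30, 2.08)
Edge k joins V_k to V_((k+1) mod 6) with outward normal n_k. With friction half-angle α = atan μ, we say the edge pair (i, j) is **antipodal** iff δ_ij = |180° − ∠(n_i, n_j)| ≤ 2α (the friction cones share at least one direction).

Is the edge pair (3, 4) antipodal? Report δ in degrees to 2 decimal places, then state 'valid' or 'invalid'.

δ = 85.19°, invalid

α = atan 0.25 = 14.04°;  2α = 28.07°
edge 3: e_3 = (+2.37, +3.71);  n_3 = (+0.8427, -0.5383)
edge 4: e_4 = (-0.95, +0.50);  n_4 = (+0.4657, +0.8849)
∠(n_3, n_4) = 94.81°
δ = |180° − 94.81°| = 85.19°
85.19° > 2α = 28.07°  →  invalid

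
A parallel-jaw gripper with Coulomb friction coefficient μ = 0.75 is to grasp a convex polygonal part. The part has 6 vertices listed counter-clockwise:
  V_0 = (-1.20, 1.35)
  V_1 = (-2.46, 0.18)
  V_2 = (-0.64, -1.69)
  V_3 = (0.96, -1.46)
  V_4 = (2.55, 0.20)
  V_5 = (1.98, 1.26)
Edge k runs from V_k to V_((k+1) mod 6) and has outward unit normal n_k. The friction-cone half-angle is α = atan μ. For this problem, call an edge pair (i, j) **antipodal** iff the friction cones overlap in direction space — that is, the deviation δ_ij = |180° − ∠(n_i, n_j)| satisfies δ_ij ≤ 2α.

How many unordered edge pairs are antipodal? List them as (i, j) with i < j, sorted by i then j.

count = 7; pairs: (0,2), (0,3), (1,4), (1,5), (2,4), (2,5), (3,5)

α = atan 0.75 = 36.87°;  2α = 73.74°
n_0 = (-0.6805, +0.7328)
n_1 = (-0.7166, -0.6975)
n_2 = (+0.1423, -0.9898)
n_3 = (+0.7222, -0.6917)
n_4 = (+0.8807, +0.4736)
n_5 = (+0.0283, +0.9996)
  (0,1): δ = 88.66°  ·
  (0,2): δ = 34.70°  ✓
  (0,3): δ = 3.35°  ✓
  (0,4): δ = 75.39°  ·
  (0,5): δ = 135.50°  ·
  (1,2): δ = 126.04°  ·
  (1,3): δ = 87.99°  ·
  (1,4): δ = 15.96°  ✓
  (1,5): δ = 44.16°  ✓
  (2,3): δ = 141.95°  ·
  (2,4): δ = 69.91°  ✓
  (2,5): δ = 9.80°  ✓
  (3,4): δ = 107.97°  ·
  (3,5): δ = 47.86°  ✓
  (4,5): δ = 119.89°  ·
antipodal pairs: 7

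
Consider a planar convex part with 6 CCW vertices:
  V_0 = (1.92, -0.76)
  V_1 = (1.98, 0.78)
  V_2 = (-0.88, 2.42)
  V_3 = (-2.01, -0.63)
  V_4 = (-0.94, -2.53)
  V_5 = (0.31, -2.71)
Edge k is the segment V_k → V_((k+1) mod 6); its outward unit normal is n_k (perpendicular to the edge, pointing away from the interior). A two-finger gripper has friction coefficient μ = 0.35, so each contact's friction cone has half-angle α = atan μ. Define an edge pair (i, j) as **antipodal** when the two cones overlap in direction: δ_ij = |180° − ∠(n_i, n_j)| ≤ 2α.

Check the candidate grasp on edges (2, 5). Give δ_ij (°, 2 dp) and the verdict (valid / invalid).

α = atan 0.35 = 19.29°;  2α = 38.58°
edge 2: e_2 = (-1.13, -3.05);  n_2 = (-0.9377, +0.3474)
edge 5: e_5 = (+1.61, +1.95);  n_5 = (+0.7711, -0.6367)
∠(n_2, n_5) = 160.78°
δ = |180° − 160.78°| = 19.22°
19.22° ≤ 2α = 38.58°  →  valid

δ = 19.22°, valid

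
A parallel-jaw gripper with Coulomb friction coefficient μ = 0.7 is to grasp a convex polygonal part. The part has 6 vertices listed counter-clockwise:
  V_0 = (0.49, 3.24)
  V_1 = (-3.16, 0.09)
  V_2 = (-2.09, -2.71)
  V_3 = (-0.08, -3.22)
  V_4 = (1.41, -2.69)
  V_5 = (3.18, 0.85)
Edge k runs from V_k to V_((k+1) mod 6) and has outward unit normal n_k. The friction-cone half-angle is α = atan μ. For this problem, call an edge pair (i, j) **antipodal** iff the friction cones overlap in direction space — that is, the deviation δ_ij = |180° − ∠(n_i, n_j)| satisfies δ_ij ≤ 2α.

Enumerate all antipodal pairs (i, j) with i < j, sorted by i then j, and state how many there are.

count = 7; pairs: (0,2), (0,3), (0,4), (1,4), (1,5), (2,5), (3,5)

α = atan 0.7 = 34.99°;  2α = 69.98°
n_0 = (-0.6533, +0.7571)
n_1 = (-0.9341, -0.3570)
n_2 = (-0.2459, -0.9693)
n_3 = (+0.3351, -0.9422)
n_4 = (+0.8944, -0.4472)
n_5 = (+0.6642, +0.7476)
  (0,1): δ = 109.88°  ·
  (0,2): δ = 55.03°  ✓
  (0,3): δ = 21.21°  ✓
  (0,4): δ = 22.64°  ✓
  (0,5): δ = 97.59°  ·
  (1,2): δ = 125.15°  ·
  (1,3): δ = 91.33°  ·
  (1,4): δ = 47.48°  ✓
  (1,5): δ = 27.47°  ✓
  (2,3): δ = 146.18°  ·
  (2,4): δ = 102.33°  ·
  (2,5): δ = 27.38°  ✓
  (3,4): δ = 136.15°  ·
  (3,5): δ = 61.20°  ✓
  (4,5): δ = 105.06°  ·
antipodal pairs: 7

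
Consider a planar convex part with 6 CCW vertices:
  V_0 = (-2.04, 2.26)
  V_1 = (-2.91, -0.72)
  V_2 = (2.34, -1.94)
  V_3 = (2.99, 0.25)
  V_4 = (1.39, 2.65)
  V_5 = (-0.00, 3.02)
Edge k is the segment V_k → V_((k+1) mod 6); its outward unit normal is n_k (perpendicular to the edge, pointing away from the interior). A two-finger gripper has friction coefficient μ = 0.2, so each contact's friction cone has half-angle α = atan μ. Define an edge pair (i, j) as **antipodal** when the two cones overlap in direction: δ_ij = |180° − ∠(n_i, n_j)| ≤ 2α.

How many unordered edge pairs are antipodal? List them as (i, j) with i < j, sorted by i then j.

α = atan 0.2 = 11.31°;  2α = 22.62°
n_0 = (-0.9599, +0.2802)
n_1 = (-0.2263, -0.9740)
n_2 = (+0.9587, -0.2845)
n_3 = (+0.8321, +0.5547)
n_4 = (+0.2572, +0.9664)
n_5 = (-0.3491, +0.9371)
  (0,1): δ = 86.81°  ·
  (0,2): δ = 0.26°  ✓
  (0,3): δ = 49.97°  ·
  (0,4): δ = 91.37°  ·
  (0,5): δ = 126.71°  ·
  (1,2): δ = 93.45°  ·
  (1,3): δ = 43.23°  ·
  (1,4): δ = 1.82°  ✓
  (1,5): δ = 33.52°  ·
  (2,3): δ = 129.78°  ·
  (2,4): δ = 88.37°  ·
  (2,5): δ = 53.04°  ·
  (3,4): δ = 138.60°  ·
  (3,5): δ = 103.26°  ·
  (4,5): δ = 144.66°  ·
antipodal pairs: 2

count = 2; pairs: (0,2), (1,4)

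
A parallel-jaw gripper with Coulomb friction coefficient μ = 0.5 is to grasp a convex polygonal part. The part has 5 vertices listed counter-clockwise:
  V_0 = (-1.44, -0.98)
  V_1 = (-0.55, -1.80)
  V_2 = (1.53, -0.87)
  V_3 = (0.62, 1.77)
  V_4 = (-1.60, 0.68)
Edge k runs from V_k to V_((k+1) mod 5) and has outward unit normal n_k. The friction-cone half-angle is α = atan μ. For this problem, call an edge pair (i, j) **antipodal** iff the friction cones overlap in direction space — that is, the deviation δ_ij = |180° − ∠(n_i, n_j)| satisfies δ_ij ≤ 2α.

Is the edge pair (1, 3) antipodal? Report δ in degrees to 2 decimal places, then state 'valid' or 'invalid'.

δ = 2.06°, valid

α = atan 0.5 = 26.57°;  2α = 53.13°
edge 1: e_1 = (+2.08, +0.93);  n_1 = (+0.4082, -0.9129)
edge 3: e_3 = (-2.22, -1.09);  n_3 = (-0.4407, +0.8976)
∠(n_1, n_3) = 177.94°
δ = |180° − 177.94°| = 2.06°
2.06° ≤ 2α = 53.13°  →  valid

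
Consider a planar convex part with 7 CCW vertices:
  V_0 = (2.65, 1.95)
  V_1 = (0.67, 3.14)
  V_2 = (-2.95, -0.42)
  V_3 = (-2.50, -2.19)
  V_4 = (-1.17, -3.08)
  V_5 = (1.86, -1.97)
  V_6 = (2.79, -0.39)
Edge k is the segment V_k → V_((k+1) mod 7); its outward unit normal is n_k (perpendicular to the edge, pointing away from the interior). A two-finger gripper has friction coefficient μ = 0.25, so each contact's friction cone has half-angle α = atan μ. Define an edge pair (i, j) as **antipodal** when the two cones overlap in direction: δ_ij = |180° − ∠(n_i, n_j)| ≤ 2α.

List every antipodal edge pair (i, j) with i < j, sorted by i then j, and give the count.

count = 4; pairs: (0,3), (1,4), (1,5), (2,6)

α = atan 0.25 = 14.04°;  2α = 28.07°
n_0 = (+0.5151, +0.8571)
n_1 = (-0.7012, +0.7130)
n_2 = (-0.9692, -0.2464)
n_3 = (-0.5561, -0.8311)
n_4 = (+0.3440, -0.9390)
n_5 = (+0.8618, -0.5073)
n_6 = (+0.9982, +0.0597)
  (0,1): δ = 104.47°  ·
  (0,2): δ = 44.73°  ·
  (0,3): δ = 2.78°  ✓
  (0,4): δ = 51.13°  ·
  (0,5): δ = 90.52°  ·
  (0,6): δ = 124.43°  ·
  (1,2): δ = 120.26°  ·
  (1,3): δ = 78.31°  ·
  (1,4): δ = 24.40°  ✓
  (1,5): δ = 15.00°  ✓
  (1,6): δ = 48.90°  ·
  (2,3): δ = 138.05°  ·
  (2,4): δ = 84.14°  ·
  (2,5): δ = 44.75°  ·
  (2,6): δ = 10.84°  ✓
  (3,4): δ = 126.09°  ·
  (3,5): δ = 86.69°  ·
  (3,6): δ = 52.79°  ·
  (4,5): δ = 140.60°  ·
  (4,6): δ = 106.70°  ·
  (5,6): δ = 146.09°  ·
antipodal pairs: 4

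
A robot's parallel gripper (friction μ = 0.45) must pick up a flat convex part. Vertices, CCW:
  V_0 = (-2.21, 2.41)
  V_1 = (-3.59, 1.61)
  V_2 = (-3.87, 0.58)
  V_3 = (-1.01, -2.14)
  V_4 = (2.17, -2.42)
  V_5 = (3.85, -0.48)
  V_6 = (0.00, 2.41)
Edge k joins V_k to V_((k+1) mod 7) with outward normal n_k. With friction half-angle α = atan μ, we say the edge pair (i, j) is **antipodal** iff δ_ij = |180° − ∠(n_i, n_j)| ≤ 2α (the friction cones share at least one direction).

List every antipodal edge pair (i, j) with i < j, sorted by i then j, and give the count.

α = atan 0.45 = 24.23°;  2α = 48.46°
n_0 = (-0.5015, +0.8651)
n_1 = (-0.9650, +0.2623)
n_2 = (-0.6891, -0.7246)
n_3 = (-0.0877, -0.9961)
n_4 = (+0.7559, -0.6546)
n_5 = (+0.6003, +0.7998)
n_6 = (+0.0000, +1.0000)
  (0,1): δ = 135.31°  ·
  (0,2): δ = 73.66°  ·
  (0,3): δ = 35.13°  ✓
  (0,4): δ = 19.01°  ✓
  (0,5): δ = 113.00°  ·
  (0,6): δ = 149.90°  ·
  (1,2): δ = 118.35°  ·
  (1,3): δ = 79.82°  ·
  (1,4): δ = 25.68°  ✓
  (1,5): δ = 68.31°  ·
  (1,6): δ = 105.21°  ·
  (2,3): δ = 141.47°  ·
  (2,4): δ = 87.33°  ·
  (2,5): δ = 6.67°  ✓
  (2,6): δ = 43.56°  ✓
  (3,4): δ = 125.86°  ·
  (3,5): δ = 31.86°  ✓
  (3,6): δ = 5.03°  ✓
  (4,5): δ = 86.00°  ·
  (4,6): δ = 49.11°  ·
  (5,6): δ = 143.11°  ·
antipodal pairs: 7

count = 7; pairs: (0,3), (0,4), (1,4), (2,5), (2,6), (3,5), (3,6)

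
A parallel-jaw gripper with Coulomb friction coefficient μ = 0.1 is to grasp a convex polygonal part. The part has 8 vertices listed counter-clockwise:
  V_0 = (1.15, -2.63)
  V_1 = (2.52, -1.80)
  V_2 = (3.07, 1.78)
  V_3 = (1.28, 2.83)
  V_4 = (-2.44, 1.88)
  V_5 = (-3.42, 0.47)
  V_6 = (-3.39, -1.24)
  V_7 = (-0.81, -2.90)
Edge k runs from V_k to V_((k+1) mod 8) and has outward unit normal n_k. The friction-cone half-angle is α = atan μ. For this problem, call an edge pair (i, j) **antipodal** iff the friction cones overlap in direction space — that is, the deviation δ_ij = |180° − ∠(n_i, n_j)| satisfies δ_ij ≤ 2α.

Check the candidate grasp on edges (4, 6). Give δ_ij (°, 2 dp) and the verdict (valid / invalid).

α = atan 0.1 = 5.71°;  2α = 11.42°
edge 4: e_4 = (-0.98, -1.41);  n_4 = (-0.8211, +0.5707)
edge 6: e_6 = (+2.58, -1.66);  n_6 = (-0.5411, -0.8410)
∠(n_4, n_6) = 92.04°
δ = |180° − 92.04°| = 87.96°
87.96° > 2α = 11.42°  →  invalid

δ = 87.96°, invalid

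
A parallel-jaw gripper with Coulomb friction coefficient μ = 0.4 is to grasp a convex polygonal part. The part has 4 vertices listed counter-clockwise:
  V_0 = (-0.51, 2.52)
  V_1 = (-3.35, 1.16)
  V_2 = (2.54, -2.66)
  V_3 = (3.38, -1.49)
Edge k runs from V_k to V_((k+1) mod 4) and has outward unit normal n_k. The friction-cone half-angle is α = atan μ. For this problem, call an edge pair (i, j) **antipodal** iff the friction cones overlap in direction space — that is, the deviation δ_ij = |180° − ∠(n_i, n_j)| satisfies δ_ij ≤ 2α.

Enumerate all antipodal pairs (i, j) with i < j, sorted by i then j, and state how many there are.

count = 2; pairs: (0,2), (1,3)

α = atan 0.4 = 21.80°;  2α = 43.60°
n_0 = (-0.4319, +0.9019)
n_1 = (-0.5441, -0.8390)
n_2 = (+0.8123, -0.5832)
n_3 = (+0.7178, +0.6963)
  (0,1): δ = 58.55°  ·
  (0,2): δ = 28.74°  ✓
  (0,3): δ = 108.54°  ·
  (1,2): δ = 92.71°  ·
  (1,3): δ = 12.90°  ✓
  (2,3): δ = 100.19°  ·
antipodal pairs: 2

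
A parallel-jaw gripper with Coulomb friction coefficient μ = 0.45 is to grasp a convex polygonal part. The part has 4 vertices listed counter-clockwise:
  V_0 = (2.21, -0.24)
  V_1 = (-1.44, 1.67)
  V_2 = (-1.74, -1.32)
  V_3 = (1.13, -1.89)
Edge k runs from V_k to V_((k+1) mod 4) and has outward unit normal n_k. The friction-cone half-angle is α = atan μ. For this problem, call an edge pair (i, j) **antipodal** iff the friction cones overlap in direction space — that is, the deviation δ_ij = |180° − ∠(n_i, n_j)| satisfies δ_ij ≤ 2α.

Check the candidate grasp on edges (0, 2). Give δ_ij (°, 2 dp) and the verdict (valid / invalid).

α = atan 0.45 = 24.23°;  2α = 48.46°
edge 0: e_0 = (-3.65, +1.91);  n_0 = (+0.4636, +0.8860)
edge 2: e_2 = (+2.87, -0.57);  n_2 = (-0.1948, -0.9808)
∠(n_0, n_2) = 163.61°
δ = |180° − 163.61°| = 16.39°
16.39° ≤ 2α = 48.46°  →  valid

δ = 16.39°, valid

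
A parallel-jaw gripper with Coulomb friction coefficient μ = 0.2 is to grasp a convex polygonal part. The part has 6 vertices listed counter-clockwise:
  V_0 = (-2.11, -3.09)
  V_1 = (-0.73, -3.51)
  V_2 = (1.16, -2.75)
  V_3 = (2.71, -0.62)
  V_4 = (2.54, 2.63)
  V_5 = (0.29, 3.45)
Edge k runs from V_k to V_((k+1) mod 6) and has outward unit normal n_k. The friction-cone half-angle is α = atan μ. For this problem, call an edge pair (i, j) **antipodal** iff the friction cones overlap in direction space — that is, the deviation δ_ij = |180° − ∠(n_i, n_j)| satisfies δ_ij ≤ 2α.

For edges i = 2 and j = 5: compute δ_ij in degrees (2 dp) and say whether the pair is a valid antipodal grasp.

α = atan 0.2 = 11.31°;  2α = 22.62°
edge 2: e_2 = (+1.55, +2.13);  n_2 = (+0.8086, -0.5884)
edge 5: e_5 = (-2.40, -6.54);  n_5 = (-0.9388, +0.3445)
∠(n_2, n_5) = 164.11°
δ = |180° − 164.11°| = 15.89°
15.89° ≤ 2α = 22.62°  →  valid

δ = 15.89°, valid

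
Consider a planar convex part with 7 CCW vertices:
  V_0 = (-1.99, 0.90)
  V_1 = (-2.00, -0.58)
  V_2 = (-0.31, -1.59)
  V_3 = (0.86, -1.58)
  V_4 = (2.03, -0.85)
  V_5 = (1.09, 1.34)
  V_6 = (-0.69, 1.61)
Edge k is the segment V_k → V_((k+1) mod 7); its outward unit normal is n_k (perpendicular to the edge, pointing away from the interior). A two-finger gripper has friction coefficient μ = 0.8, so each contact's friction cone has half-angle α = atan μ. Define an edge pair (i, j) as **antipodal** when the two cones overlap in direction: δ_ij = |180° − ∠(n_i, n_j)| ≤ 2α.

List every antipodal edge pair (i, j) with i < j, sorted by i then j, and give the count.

α = atan 0.8 = 38.66°;  2α = 77.32°
n_0 = (-1.0000, +0.0068)
n_1 = (-0.5130, -0.8584)
n_2 = (+0.0085, -1.0000)
n_3 = (+0.5293, -0.8484)
n_4 = (+0.9189, +0.3944)
n_5 = (+0.1500, +0.9887)
n_6 = (-0.4793, +0.8776)
  (0,1): δ = 120.48°  ·
  (0,2): δ = 89.12°  ·
  (0,3): δ = 57.65°  ✓
  (0,4): δ = 23.62°  ✓
  (0,5): δ = 81.76°  ·
  (0,6): δ = 119.03°  ·
  (1,2): δ = 148.65°  ·
  (1,3): δ = 117.17°  ·
  (1,4): δ = 35.91°  ✓
  (1,5): δ = 22.24°  ✓
  (1,6): δ = 59.51°  ✓
  (2,3): δ = 148.53°  ·
  (2,4): δ = 67.26°  ✓
  (2,5): δ = 9.11°  ✓
  (2,6): δ = 28.15°  ✓
  (3,4): δ = 98.73°  ·
  (3,5): δ = 40.59°  ✓
  (3,6): δ = 3.32°  ✓
  (4,5): δ = 121.86°  ·
  (4,6): δ = 84.59°  ·
  (5,6): δ = 142.73°  ·
antipodal pairs: 10

count = 10; pairs: (0,3), (0,4), (1,4), (1,5), (1,6), (2,4), (2,5), (2,6), (3,5), (3,6)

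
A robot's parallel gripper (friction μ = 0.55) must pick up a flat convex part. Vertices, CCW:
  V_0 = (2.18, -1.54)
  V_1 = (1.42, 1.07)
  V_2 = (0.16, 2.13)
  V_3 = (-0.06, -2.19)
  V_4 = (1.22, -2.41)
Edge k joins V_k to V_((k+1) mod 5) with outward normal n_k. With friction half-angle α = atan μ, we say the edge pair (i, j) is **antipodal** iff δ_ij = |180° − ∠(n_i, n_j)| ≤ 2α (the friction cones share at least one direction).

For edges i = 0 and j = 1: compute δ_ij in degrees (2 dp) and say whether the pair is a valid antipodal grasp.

α = atan 0.55 = 28.81°;  2α = 57.62°
edge 0: e_0 = (-0.76, +2.61);  n_0 = (+0.9601, +0.2796)
edge 1: e_1 = (-1.26, +1.06);  n_1 = (+0.6438, +0.7652)
∠(n_0, n_1) = 33.69°
δ = |180° − 33.69°| = 146.31°
146.31° > 2α = 57.62°  →  invalid

δ = 146.31°, invalid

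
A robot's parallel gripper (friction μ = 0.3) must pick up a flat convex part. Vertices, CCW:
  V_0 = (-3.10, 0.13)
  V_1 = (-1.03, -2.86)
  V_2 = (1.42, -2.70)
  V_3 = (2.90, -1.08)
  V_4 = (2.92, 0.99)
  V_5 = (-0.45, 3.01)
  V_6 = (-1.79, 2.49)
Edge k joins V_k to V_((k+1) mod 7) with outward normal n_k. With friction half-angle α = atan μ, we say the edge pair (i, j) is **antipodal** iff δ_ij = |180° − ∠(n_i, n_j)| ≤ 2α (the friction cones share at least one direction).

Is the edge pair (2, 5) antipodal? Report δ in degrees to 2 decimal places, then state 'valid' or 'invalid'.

α = atan 0.3 = 16.70°;  2α = 33.40°
edge 2: e_2 = (+1.48, +1.62);  n_2 = (+0.7383, -0.6745)
edge 5: e_5 = (-1.34, -0.52);  n_5 = (-0.3618, +0.9323)
∠(n_2, n_5) = 153.62°
δ = |180° − 153.62°| = 26.38°
26.38° ≤ 2α = 33.40°  →  valid

δ = 26.38°, valid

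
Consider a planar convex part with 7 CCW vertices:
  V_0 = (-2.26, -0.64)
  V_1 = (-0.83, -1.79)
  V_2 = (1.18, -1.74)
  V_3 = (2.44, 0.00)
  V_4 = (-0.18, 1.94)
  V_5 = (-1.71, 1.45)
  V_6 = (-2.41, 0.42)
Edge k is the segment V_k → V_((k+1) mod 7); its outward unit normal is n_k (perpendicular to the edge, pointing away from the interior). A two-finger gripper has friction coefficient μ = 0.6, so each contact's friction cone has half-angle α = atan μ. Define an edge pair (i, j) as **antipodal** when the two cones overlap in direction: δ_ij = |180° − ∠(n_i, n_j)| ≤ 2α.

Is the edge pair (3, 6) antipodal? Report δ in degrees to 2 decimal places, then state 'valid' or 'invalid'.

α = atan 0.6 = 30.96°;  2α = 61.93°
edge 3: e_3 = (-2.62, +1.94);  n_3 = (+0.5951, +0.8037)
edge 6: e_6 = (+0.15, -1.06);  n_6 = (-0.9901, -0.1401)
∠(n_3, n_6) = 134.57°
δ = |180° − 134.57°| = 45.43°
45.43° ≤ 2α = 61.93°  →  valid

δ = 45.43°, valid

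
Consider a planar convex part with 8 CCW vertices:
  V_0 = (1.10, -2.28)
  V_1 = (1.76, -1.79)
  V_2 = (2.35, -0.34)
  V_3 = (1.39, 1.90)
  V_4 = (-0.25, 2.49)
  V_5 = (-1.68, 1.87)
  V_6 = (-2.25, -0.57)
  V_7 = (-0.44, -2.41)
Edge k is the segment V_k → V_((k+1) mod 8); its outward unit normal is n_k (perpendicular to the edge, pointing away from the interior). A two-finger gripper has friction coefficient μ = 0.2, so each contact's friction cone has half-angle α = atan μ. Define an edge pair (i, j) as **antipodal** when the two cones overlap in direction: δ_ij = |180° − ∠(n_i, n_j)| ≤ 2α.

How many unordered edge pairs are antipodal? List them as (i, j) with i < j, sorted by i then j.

count = 4; pairs: (0,4), (1,5), (2,6), (4,7)

α = atan 0.2 = 11.31°;  2α = 22.62°
n_0 = (+0.5961, -0.8029)
n_1 = (+0.9263, -0.3769)
n_2 = (+0.9191, +0.3939)
n_3 = (+0.3385, +0.9410)
n_4 = (-0.3978, +0.9175)
n_5 = (-0.9738, +0.2275)
n_6 = (-0.7129, -0.7013)
n_7 = (+0.0841, -0.9965)
  (0,1): δ = 148.73°  ·
  (0,2): δ = 103.39°  ·
  (0,3): δ = 56.38°  ·
  (0,4): δ = 13.15°  ✓
  (0,5): δ = 40.26°  ·
  (0,6): δ = 97.94°  ·
  (0,7): δ = 148.23°  ·
  (1,2): δ = 134.66°  ·
  (1,3): δ = 87.65°  ·
  (1,4): δ = 44.42°  ·
  (1,5): δ = 8.99°  ✓
  (1,6): δ = 66.67°  ·
  (1,7): δ = 116.97°  ·
  (2,3): δ = 132.99°  ·
  (2,4): δ = 89.76°  ·
  (2,5): δ = 36.35°  ·
  (2,6): δ = 21.33°  ✓
  (2,7): δ = 71.63°  ·
  (3,4): δ = 136.77°  ·
  (3,5): δ = 83.36°  ·
  (3,6): δ = 25.68°  ·
  (3,7): δ = 24.61°  ·
  (4,5): δ = 126.59°  ·
  (4,6): δ = 68.91°  ·
  (4,7): δ = 18.61°  ✓
  (5,6): δ = 122.32°  ·
  (5,7): δ = 72.03°  ·
  (6,7): δ = 129.70°  ·
antipodal pairs: 4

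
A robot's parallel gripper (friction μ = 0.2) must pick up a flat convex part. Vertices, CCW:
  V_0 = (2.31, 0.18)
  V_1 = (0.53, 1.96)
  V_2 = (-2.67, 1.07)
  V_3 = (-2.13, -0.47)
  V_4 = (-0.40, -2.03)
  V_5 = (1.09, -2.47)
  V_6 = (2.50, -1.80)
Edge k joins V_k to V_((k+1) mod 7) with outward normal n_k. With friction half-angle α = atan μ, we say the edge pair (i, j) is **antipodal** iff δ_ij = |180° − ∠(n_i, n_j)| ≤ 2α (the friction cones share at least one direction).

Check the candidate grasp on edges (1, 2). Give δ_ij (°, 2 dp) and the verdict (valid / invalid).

α = atan 0.2 = 11.31°;  2α = 22.62°
edge 1: e_1 = (-3.20, -0.89);  n_1 = (-0.2680, +0.9634)
edge 2: e_2 = (+0.54, -1.54);  n_2 = (-0.9437, -0.3309)
∠(n_1, n_2) = 93.78°
δ = |180° − 93.78°| = 86.22°
86.22° > 2α = 22.62°  →  invalid

δ = 86.22°, invalid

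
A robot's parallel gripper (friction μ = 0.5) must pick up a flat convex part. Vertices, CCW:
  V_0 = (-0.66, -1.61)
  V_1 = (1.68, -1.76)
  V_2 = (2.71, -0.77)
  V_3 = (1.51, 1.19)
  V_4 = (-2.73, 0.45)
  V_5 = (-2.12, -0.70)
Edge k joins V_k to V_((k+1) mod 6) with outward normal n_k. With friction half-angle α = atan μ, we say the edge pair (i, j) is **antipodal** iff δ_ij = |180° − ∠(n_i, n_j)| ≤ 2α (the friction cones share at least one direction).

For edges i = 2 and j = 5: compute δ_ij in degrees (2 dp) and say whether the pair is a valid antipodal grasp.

α = atan 0.5 = 26.57°;  2α = 53.13°
edge 2: e_2 = (-1.20, +1.96);  n_2 = (+0.8529, +0.5222)
edge 5: e_5 = (+1.46, -0.91);  n_5 = (-0.5290, -0.8487)
∠(n_2, n_5) = 153.41°
δ = |180° − 153.41°| = 26.59°
26.59° ≤ 2α = 53.13°  →  valid

δ = 26.59°, valid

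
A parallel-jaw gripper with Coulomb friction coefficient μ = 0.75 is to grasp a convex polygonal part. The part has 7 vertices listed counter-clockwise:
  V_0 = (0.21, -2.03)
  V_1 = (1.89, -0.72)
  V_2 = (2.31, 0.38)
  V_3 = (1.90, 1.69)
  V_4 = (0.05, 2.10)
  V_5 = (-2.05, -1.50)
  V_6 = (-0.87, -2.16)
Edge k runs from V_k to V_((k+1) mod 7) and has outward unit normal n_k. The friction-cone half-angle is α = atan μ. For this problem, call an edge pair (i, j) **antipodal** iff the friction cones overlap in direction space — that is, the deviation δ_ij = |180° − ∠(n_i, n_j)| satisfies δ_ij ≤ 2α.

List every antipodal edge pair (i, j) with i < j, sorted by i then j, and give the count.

count = 8; pairs: (0,3), (0,4), (1,4), (2,4), (2,5), (3,5), (3,6), (4,6)

α = atan 0.75 = 36.87°;  2α = 73.74°
n_0 = (+0.6149, -0.7886)
n_1 = (+0.9342, -0.3567)
n_2 = (+0.9544, +0.2987)
n_3 = (+0.2164, +0.9763)
n_4 = (-0.8638, +0.5039)
n_5 = (-0.4882, -0.8728)
n_6 = (+0.1195, -0.9928)
  (0,1): δ = 148.84°  ·
  (0,2): δ = 110.57°  ·
  (0,3): δ = 50.44°  ✓
  (0,4): δ = 21.80°  ✓
  (0,5): δ = 112.84°  ·
  (0,6): δ = 148.92°  ·
  (1,2): δ = 141.72°  ·
  (1,3): δ = 81.60°  ·
  (1,4): δ = 9.36°  ✓
  (1,5): δ = 81.68°  ·
  (1,6): δ = 117.76°  ·
  (2,3): δ = 119.87°  ·
  (2,4): δ = 47.64°  ✓
  (2,5): δ = 43.40°  ✓
  (2,6): δ = 79.48°  ·
  (3,4): δ = 107.76°  ·
  (3,5): δ = 16.72°  ✓
  (3,6): δ = 19.36°  ✓
  (4,5): δ = 88.96°  ·
  (4,6): δ = 52.88°  ✓
  (5,6): δ = 143.92°  ·
antipodal pairs: 8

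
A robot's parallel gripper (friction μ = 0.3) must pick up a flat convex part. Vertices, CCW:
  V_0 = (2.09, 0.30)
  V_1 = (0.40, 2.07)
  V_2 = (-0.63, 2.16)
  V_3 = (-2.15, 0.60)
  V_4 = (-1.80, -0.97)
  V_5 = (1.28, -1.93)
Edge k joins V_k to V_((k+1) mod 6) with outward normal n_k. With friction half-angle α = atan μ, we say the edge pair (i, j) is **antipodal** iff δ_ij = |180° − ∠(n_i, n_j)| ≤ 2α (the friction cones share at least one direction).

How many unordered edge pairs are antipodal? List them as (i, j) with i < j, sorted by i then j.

count = 5; pairs: (0,3), (0,4), (1,4), (2,5), (3,5)

α = atan 0.3 = 16.70°;  2α = 33.40°
n_0 = (+0.7233, +0.6906)
n_1 = (+0.0870, +0.9962)
n_2 = (-0.7162, +0.6979)
n_3 = (-0.9760, -0.2176)
n_4 = (-0.2976, -0.9547)
n_5 = (+0.9399, -0.3414)
  (0,1): δ = 138.67°  ·
  (0,2): δ = 87.93°  ·
  (0,3): δ = 31.11°  ✓
  (0,4): δ = 29.01°  ✓
  (0,5): δ = 116.36°  ·
  (1,2): δ = 129.26°  ·
  (1,3): δ = 72.44°  ·
  (1,4): δ = 12.32°  ✓
  (1,5): δ = 75.03°  ·
  (2,3): δ = 123.18°  ·
  (2,4): δ = 63.06°  ·
  (2,5): δ = 24.29°  ✓
  (3,4): δ = 119.88°  ·
  (3,5): δ = 32.53°  ✓
  (4,5): δ = 92.65°  ·
antipodal pairs: 5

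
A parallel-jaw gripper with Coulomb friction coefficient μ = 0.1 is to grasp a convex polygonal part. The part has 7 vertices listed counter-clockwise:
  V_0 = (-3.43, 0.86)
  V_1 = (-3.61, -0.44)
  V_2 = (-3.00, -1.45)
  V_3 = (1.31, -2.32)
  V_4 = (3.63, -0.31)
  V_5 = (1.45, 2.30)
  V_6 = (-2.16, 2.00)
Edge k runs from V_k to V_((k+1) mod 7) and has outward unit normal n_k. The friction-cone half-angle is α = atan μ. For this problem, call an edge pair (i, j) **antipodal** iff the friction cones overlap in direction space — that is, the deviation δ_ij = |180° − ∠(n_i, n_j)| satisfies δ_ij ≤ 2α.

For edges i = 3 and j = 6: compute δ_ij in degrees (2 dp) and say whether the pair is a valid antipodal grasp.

α = atan 0.1 = 5.71°;  2α = 11.42°
edge 3: e_3 = (+2.32, +2.01);  n_3 = (+0.6548, -0.7558)
edge 6: e_6 = (-1.27, -1.14);  n_6 = (-0.6680, +0.7442)
∠(n_3, n_6) = 178.99°
δ = |180° − 178.99°| = 1.01°
1.01° ≤ 2α = 11.42°  →  valid

δ = 1.01°, valid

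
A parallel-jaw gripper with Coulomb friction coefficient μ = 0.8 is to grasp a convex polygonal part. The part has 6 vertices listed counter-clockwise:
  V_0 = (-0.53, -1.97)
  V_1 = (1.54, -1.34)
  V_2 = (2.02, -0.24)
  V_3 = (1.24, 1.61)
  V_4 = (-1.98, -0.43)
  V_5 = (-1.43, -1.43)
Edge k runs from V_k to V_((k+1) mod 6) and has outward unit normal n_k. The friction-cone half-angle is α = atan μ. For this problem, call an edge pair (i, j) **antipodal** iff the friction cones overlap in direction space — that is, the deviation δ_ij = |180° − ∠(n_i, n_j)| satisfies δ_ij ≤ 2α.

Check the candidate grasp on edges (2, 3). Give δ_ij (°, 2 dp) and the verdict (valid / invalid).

α = atan 0.8 = 38.66°;  2α = 77.32°
edge 2: e_2 = (-0.78, +1.85);  n_2 = (+0.9214, +0.3885)
edge 3: e_3 = (-3.22, -2.04);  n_3 = (-0.5352, +0.8447)
∠(n_2, n_3) = 99.49°
δ = |180° − 99.49°| = 80.51°
80.51° > 2α = 77.32°  →  invalid

δ = 80.51°, invalid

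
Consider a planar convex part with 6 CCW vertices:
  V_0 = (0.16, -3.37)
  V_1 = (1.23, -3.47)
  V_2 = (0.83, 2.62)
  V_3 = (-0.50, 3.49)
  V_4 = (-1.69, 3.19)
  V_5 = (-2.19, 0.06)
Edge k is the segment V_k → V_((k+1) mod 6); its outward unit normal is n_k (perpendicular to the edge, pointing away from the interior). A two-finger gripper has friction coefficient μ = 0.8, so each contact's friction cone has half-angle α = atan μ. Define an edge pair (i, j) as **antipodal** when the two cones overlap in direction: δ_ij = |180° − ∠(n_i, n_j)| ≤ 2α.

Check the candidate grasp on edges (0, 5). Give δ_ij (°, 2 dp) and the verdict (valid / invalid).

δ = 129.76°, invalid

α = atan 0.8 = 38.66°;  2α = 77.32°
edge 0: e_0 = (+1.07, -0.10);  n_0 = (-0.0931, -0.9957)
edge 5: e_5 = (+2.35, -3.43);  n_5 = (-0.8250, -0.5652)
∠(n_0, n_5) = 50.24°
δ = |180° − 50.24°| = 129.76°
129.76° > 2α = 77.32°  →  invalid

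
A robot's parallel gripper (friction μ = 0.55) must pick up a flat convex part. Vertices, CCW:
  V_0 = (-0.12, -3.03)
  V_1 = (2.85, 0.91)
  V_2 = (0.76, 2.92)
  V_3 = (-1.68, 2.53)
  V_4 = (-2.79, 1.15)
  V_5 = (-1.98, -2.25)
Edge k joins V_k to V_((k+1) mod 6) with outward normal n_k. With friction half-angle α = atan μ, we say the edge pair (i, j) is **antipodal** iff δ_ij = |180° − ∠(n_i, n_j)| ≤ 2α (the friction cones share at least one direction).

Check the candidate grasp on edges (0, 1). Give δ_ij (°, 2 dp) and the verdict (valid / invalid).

α = atan 0.55 = 28.81°;  2α = 57.62°
edge 0: e_0 = (+2.97, +3.94);  n_0 = (+0.7985, -0.6019)
edge 1: e_1 = (-2.09, +2.01);  n_1 = (+0.6932, +0.7208)
∠(n_0, n_1) = 83.13°
δ = |180° − 83.13°| = 96.87°
96.87° > 2α = 57.62°  →  invalid

δ = 96.87°, invalid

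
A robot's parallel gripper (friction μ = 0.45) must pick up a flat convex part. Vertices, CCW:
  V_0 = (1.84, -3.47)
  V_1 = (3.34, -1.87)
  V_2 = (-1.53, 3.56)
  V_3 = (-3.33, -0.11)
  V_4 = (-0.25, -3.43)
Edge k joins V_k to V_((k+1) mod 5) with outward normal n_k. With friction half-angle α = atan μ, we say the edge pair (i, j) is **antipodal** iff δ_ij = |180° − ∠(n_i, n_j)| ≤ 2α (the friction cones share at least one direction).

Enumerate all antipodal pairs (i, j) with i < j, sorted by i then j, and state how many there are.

α = atan 0.45 = 24.23°;  2α = 48.46°
n_0 = (+0.7295, -0.6839)
n_1 = (+0.7445, +0.6677)
n_2 = (-0.8978, +0.4404)
n_3 = (-0.7331, -0.6801)
n_4 = (-0.0191, -0.9998)
  (0,1): δ = 94.96°  ·
  (0,2): δ = 17.03°  ✓
  (0,3): δ = 86.00°  ·
  (0,4): δ = 132.06°  ·
  (1,2): δ = 68.01°  ·
  (1,3): δ = 0.96°  ✓
  (1,4): δ = 47.02°  ✓
  (2,3): δ = 111.02°  ·
  (2,4): δ = 64.97°  ·
  (3,4): δ = 133.95°  ·
antipodal pairs: 3

count = 3; pairs: (0,2), (1,3), (1,4)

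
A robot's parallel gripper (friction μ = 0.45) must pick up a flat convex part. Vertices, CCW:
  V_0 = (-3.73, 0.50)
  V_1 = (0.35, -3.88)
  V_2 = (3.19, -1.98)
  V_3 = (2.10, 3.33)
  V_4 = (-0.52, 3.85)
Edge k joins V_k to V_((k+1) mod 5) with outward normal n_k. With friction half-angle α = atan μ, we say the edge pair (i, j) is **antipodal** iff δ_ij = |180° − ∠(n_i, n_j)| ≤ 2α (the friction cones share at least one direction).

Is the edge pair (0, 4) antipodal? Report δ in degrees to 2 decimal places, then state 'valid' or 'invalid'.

α = atan 0.45 = 24.23°;  2α = 48.46°
edge 0: e_0 = (+4.08, -4.38);  n_0 = (-0.7317, -0.6816)
edge 4: e_4 = (-3.21, -3.35);  n_4 = (-0.7220, +0.6919)
∠(n_0, n_4) = 86.75°
δ = |180° − 86.75°| = 93.25°
93.25° > 2α = 48.46°  →  invalid

δ = 93.25°, invalid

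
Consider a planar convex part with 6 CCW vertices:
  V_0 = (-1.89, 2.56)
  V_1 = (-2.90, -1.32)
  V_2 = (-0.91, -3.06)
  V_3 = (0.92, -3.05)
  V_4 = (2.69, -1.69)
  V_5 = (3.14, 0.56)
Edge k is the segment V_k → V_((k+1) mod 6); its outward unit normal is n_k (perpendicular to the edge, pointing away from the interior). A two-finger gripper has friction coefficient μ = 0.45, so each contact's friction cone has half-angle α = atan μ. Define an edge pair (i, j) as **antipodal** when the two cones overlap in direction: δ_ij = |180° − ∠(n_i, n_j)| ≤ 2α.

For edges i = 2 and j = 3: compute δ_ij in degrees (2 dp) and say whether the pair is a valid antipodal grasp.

δ = 142.78°, invalid

α = atan 0.45 = 24.23°;  2α = 48.46°
edge 2: e_2 = (+1.83, +0.01);  n_2 = (+0.0055, -1.0000)
edge 3: e_3 = (+1.77, +1.36);  n_3 = (+0.6093, -0.7930)
∠(n_2, n_3) = 37.22°
δ = |180° − 37.22°| = 142.78°
142.78° > 2α = 48.46°  →  invalid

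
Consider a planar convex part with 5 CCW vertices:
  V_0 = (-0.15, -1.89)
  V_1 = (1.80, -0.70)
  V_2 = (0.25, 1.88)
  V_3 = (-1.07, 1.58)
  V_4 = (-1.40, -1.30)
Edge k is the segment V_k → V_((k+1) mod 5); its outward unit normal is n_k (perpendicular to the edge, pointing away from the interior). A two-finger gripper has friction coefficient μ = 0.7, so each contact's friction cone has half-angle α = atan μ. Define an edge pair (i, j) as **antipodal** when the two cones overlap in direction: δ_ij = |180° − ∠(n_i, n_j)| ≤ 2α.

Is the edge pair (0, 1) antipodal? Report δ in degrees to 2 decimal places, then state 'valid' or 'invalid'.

α = atan 0.7 = 34.99°;  2α = 69.98°
edge 0: e_0 = (+1.95, +1.19);  n_0 = (+0.5209, -0.8536)
edge 1: e_1 = (-1.55, +2.58);  n_1 = (+0.8572, +0.5150)
∠(n_0, n_1) = 89.60°
δ = |180° − 89.60°| = 90.40°
90.40° > 2α = 69.98°  →  invalid

δ = 90.40°, invalid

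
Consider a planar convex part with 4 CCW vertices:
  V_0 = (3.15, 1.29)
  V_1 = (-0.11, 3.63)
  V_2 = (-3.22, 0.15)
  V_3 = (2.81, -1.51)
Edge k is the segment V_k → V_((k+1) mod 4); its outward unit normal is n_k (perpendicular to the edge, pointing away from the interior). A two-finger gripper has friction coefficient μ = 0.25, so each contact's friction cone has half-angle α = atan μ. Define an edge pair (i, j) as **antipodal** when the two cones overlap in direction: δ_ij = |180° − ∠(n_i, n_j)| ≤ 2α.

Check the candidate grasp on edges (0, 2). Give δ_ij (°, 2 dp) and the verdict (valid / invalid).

α = atan 0.25 = 14.04°;  2α = 28.07°
edge 0: e_0 = (-3.26, +2.34);  n_0 = (+0.5831, +0.8124)
edge 2: e_2 = (+6.03, -1.66);  n_2 = (-0.2654, -0.9641)
∠(n_0, n_2) = 159.72°
δ = |180° − 159.72°| = 20.28°
20.28° ≤ 2α = 28.07°  →  valid

δ = 20.28°, valid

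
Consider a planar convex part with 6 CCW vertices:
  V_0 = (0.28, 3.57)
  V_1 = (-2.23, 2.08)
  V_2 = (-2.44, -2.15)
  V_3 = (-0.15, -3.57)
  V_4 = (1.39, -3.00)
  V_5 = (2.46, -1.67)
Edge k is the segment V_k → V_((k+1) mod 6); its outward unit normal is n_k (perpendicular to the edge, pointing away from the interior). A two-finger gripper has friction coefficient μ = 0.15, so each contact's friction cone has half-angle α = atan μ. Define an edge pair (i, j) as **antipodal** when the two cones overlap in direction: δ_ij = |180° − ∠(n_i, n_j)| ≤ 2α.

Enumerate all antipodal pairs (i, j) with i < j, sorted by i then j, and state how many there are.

count = 1; pairs: (0,3)

α = atan 0.15 = 8.53°;  2α = 17.06°
n_0 = (-0.5105, +0.8599)
n_1 = (-0.9988, +0.0496)
n_2 = (-0.5270, -0.8499)
n_3 = (+0.3471, -0.9378)
n_4 = (+0.7792, -0.6268)
n_5 = (+0.9233, +0.3841)
  (0,1): δ = 123.54°  ·
  (0,2): δ = 62.50°  ·
  (0,3): δ = 10.38°  ✓
  (0,4): δ = 20.49°  ·
  (0,5): δ = 81.89°  ·
  (1,2): δ = 118.96°  ·
  (1,3): δ = 66.85°  ·
  (1,4): δ = 35.97°  ·
  (1,5): δ = 25.43°  ·
  (2,3): δ = 127.89°  ·
  (2,4): δ = 97.01°  ·
  (2,5): δ = 35.61°  ·
  (3,4): δ = 149.13°  ·
  (3,5): δ = 87.72°  ·
  (4,5): δ = 118.59°  ·
antipodal pairs: 1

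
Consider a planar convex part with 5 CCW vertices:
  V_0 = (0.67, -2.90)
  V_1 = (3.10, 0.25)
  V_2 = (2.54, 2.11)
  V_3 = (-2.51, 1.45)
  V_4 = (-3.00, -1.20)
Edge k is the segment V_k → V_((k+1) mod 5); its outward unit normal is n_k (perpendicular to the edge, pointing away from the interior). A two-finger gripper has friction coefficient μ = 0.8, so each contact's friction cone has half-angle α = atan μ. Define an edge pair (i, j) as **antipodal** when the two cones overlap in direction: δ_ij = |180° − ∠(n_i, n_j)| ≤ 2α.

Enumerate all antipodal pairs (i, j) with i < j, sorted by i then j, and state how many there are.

α = atan 0.8 = 38.66°;  2α = 77.32°
n_0 = (+0.7918, -0.6108)
n_1 = (+0.9575, +0.2883)
n_2 = (-0.1296, +0.9916)
n_3 = (-0.9833, +0.1818)
n_4 = (-0.4203, -0.9074)
  (0,1): δ = 125.60°  ·
  (0,2): δ = 44.91°  ✓
  (0,3): δ = 27.17°  ✓
  (0,4): δ = 102.79°  ·
  (1,2): δ = 99.31°  ·
  (1,3): δ = 27.23°  ✓
  (1,4): δ = 48.39°  ✓
  (2,3): δ = 107.92°  ·
  (2,4): δ = 32.30°  ✓
  (3,4): δ = 104.38°  ·
antipodal pairs: 5

count = 5; pairs: (0,2), (0,3), (1,3), (1,4), (2,4)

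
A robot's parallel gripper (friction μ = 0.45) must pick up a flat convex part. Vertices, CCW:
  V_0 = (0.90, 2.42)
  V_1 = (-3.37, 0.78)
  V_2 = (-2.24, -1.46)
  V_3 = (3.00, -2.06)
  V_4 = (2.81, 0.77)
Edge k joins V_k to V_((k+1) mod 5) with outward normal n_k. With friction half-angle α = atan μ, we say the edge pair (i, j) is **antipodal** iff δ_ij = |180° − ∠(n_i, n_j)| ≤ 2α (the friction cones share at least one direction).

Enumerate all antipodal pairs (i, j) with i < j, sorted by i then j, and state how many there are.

α = atan 0.45 = 24.23°;  2α = 48.46°
n_0 = (-0.3585, +0.9335)
n_1 = (-0.8928, -0.4504)
n_2 = (-0.1138, -0.9935)
n_3 = (+0.9978, +0.0670)
n_4 = (+0.6537, +0.7567)
  (0,1): δ = 84.24°  ·
  (0,2): δ = 27.54°  ✓
  (0,3): δ = 72.83°  ·
  (0,4): δ = 118.17°  ·
  (1,2): δ = 123.30°  ·
  (1,3): δ = 22.93°  ✓
  (1,4): δ = 22.41°  ✓
  (2,3): δ = 79.63°  ·
  (2,4): δ = 34.29°  ✓
  (3,4): δ = 134.66°  ·
antipodal pairs: 4

count = 4; pairs: (0,2), (1,3), (1,4), (2,4)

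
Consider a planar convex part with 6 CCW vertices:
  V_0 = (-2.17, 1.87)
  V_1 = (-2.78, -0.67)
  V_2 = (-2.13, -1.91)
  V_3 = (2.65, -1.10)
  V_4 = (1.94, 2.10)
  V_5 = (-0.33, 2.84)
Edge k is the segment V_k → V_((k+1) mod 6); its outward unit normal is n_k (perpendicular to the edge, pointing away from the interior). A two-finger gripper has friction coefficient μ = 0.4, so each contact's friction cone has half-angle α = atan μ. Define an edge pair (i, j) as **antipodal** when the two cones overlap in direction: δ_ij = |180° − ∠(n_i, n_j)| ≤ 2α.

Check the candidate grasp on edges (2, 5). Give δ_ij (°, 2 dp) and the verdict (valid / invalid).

α = atan 0.4 = 21.80°;  2α = 43.60°
edge 2: e_2 = (+4.78, +0.81);  n_2 = (+0.1671, -0.9859)
edge 5: e_5 = (-1.84, -0.97);  n_5 = (-0.4663, +0.8846)
∠(n_2, n_5) = 161.82°
δ = |180° − 161.82°| = 18.18°
18.18° ≤ 2α = 43.60°  →  valid

δ = 18.18°, valid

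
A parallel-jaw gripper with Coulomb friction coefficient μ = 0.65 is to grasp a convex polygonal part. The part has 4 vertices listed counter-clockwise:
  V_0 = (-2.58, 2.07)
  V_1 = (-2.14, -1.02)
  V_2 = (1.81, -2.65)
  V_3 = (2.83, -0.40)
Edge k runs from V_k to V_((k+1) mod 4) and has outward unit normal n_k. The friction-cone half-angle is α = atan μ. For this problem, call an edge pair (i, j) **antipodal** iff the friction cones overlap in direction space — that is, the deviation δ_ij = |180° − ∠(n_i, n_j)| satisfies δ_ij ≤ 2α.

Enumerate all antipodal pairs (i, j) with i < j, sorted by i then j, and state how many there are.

α = atan 0.65 = 33.02°;  2α = 66.05°
n_0 = (-0.9900, -0.1410)
n_1 = (-0.3815, -0.9244)
n_2 = (+0.9108, -0.4129)
n_3 = (+0.4153, +0.9097)
  (0,1): δ = 120.53°  ·
  (0,2): δ = 32.49°  ✓
  (0,3): δ = 57.36°  ✓
  (1,2): δ = 91.96°  ·
  (1,3): δ = 2.12°  ✓
  (2,3): δ = 90.15°  ·
antipodal pairs: 3

count = 3; pairs: (0,2), (0,3), (1,3)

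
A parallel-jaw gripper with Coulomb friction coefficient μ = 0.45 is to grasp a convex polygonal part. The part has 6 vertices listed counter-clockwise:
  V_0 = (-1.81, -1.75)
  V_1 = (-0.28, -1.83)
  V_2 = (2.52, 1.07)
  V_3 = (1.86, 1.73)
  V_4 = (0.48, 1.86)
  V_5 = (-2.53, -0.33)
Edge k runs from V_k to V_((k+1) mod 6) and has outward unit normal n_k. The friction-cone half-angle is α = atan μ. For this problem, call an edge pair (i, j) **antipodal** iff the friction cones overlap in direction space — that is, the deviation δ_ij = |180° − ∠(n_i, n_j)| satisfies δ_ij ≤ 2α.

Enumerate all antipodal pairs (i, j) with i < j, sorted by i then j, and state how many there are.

count = 5; pairs: (0,2), (0,3), (0,4), (1,4), (2,5)

α = atan 0.45 = 24.23°;  2α = 48.46°
n_0 = (-0.0522, -0.9986)
n_1 = (+0.7194, -0.6946)
n_2 = (+0.7071, +0.7071)
n_3 = (+0.0938, +0.9956)
n_4 = (-0.5883, +0.8086)
n_5 = (-0.8919, -0.4522)
  (0,1): δ = 131.00°  ·
  (0,2): δ = 42.01°  ✓
  (0,3): δ = 2.39°  ✓
  (0,4): δ = 39.03°  ✓
  (0,5): δ = 119.88°  ·
  (1,2): δ = 91.01°  ·
  (1,3): δ = 51.39°  ·
  (1,4): δ = 9.97°  ✓
  (1,5): δ = 70.88°  ·
  (2,3): δ = 140.38°  ·
  (2,4): δ = 98.96°  ·
  (2,5): δ = 18.11°  ✓
  (3,4): δ = 138.58°  ·
  (3,5): δ = 57.73°  ·
  (4,5): δ = 99.15°  ·
antipodal pairs: 5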